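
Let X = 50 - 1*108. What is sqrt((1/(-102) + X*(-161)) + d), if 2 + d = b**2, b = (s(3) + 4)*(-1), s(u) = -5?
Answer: sqrt(97142046)/102 ≈ 96.628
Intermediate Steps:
X = -58 (X = 50 - 108 = -58)
b = 1 (b = (-5 + 4)*(-1) = -1*(-1) = 1)
d = -1 (d = -2 + 1**2 = -2 + 1 = -1)
sqrt((1/(-102) + X*(-161)) + d) = sqrt((1/(-102) - 58*(-161)) - 1) = sqrt((-1/102 + 9338) - 1) = sqrt(952475/102 - 1) = sqrt(952373/102) = sqrt(97142046)/102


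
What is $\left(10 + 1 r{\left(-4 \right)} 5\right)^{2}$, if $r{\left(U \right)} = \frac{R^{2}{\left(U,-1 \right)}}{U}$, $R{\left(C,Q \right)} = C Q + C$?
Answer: $100$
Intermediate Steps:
$R{\left(C,Q \right)} = C + C Q$
$r{\left(U \right)} = 0$ ($r{\left(U \right)} = \frac{\left(U \left(1 - 1\right)\right)^{2}}{U} = \frac{\left(U 0\right)^{2}}{U} = \frac{0^{2}}{U} = \frac{0}{U} = 0$)
$\left(10 + 1 r{\left(-4 \right)} 5\right)^{2} = \left(10 + 1 \cdot 0 \cdot 5\right)^{2} = \left(10 + 0 \cdot 5\right)^{2} = \left(10 + 0\right)^{2} = 10^{2} = 100$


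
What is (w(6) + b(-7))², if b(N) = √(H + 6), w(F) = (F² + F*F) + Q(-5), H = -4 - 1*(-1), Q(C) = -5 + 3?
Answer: (70 + √3)² ≈ 5145.5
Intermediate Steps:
Q(C) = -2
H = -3 (H = -4 + 1 = -3)
w(F) = -2 + 2*F² (w(F) = (F² + F*F) - 2 = (F² + F²) - 2 = 2*F² - 2 = -2 + 2*F²)
b(N) = √3 (b(N) = √(-3 + 6) = √3)
(w(6) + b(-7))² = ((-2 + 2*6²) + √3)² = ((-2 + 2*36) + √3)² = ((-2 + 72) + √3)² = (70 + √3)²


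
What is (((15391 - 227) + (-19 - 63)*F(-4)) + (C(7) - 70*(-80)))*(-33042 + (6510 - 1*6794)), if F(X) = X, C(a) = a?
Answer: -703145274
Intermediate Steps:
(((15391 - 227) + (-19 - 63)*F(-4)) + (C(7) - 70*(-80)))*(-33042 + (6510 - 1*6794)) = (((15391 - 227) + (-19 - 63)*(-4)) + (7 - 70*(-80)))*(-33042 + (6510 - 1*6794)) = ((15164 - 82*(-4)) + (7 + 5600))*(-33042 + (6510 - 6794)) = ((15164 + 328) + 5607)*(-33042 - 284) = (15492 + 5607)*(-33326) = 21099*(-33326) = -703145274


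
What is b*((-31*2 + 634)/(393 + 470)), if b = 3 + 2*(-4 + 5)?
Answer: 2860/863 ≈ 3.3140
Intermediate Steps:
b = 5 (b = 3 + 2*1 = 3 + 2 = 5)
b*((-31*2 + 634)/(393 + 470)) = 5*((-31*2 + 634)/(393 + 470)) = 5*((-62 + 634)/863) = 5*(572*(1/863)) = 5*(572/863) = 2860/863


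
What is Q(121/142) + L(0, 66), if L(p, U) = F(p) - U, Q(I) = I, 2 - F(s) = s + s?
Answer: -8967/142 ≈ -63.148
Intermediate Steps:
F(s) = 2 - 2*s (F(s) = 2 - (s + s) = 2 - 2*s)
L(p, U) = 2 - U - 2*p (L(p, U) = (2 - 2*p) - U = 2 - U - 2*p)
Q(121/142) + L(0, 66) = 121/142 + (2 - 1*66 - 2*0) = 121*(1/142) + (2 - 66 + 0) = 121/142 - 64 = -8967/142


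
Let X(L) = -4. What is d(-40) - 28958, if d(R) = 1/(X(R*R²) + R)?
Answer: -1274153/44 ≈ -28958.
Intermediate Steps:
d(R) = 1/(-4 + R)
d(-40) - 28958 = 1/(-4 - 40) - 28958 = 1/(-44) - 28958 = -1/44 - 28958 = -1274153/44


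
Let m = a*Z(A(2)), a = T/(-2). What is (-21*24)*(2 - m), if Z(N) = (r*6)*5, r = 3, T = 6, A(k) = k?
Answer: -137088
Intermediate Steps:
a = -3 (a = 6/(-2) = 6*(-½) = -3)
Z(N) = 90 (Z(N) = (3*6)*5 = 18*5 = 90)
m = -270 (m = -3*90 = -270)
(-21*24)*(2 - m) = (-21*24)*(2 - 1*(-270)) = -504*(2 + 270) = -504*272 = -137088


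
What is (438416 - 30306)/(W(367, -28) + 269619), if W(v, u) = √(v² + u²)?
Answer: 55017105045/36347134844 - 204055*√135473/36347134844 ≈ 1.5116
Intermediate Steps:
W(v, u) = √(u² + v²)
(438416 - 30306)/(W(367, -28) + 269619) = (438416 - 30306)/(√((-28)² + 367²) + 269619) = 408110/(√(784 + 134689) + 269619) = 408110/(√135473 + 269619) = 408110/(269619 + √135473)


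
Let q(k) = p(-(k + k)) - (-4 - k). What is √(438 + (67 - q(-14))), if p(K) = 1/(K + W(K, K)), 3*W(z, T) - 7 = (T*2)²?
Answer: √5362957754/3227 ≈ 22.694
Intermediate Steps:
W(z, T) = 7/3 + 4*T²/3 (W(z, T) = 7/3 + (T*2)²/3 = 7/3 + (2*T)²/3 = 7/3 + (4*T²)/3 = 7/3 + 4*T²/3)
p(K) = 1/(7/3 + K + 4*K²/3) (p(K) = 1/(K + (7/3 + 4*K²/3)) = 1/(7/3 + K + 4*K²/3))
q(k) = 4 + k + 3/(7 - 6*k + 16*k²) (q(k) = 3/(7 + 3*(-(k + k)) + 4*(-(k + k))²) - (-4 - k) = 3/(7 + 3*(-2*k) + 4*(-2*k)²) + (4 + k) = 3/(7 - 6*k + 4*(4*k²)) + (4 + k) = 3/(7 - 6*k + 16*k²) + (4 + k) = 4 + k + 3/(7 - 6*k + 16*k²))
√(438 + (67 - q(-14))) = √(438 + (67 - (3 + (4 - 14)*(7 - 6*(-14) + 16*(-14)²))/(7 - 6*(-14) + 16*(-14)²))) = √(438 + (67 - (3 - 10*(7 + 84 + 16*196))/(7 + 84 + 16*196))) = √(438 + (67 - (3 - 10*(7 + 84 + 3136))/(7 + 84 + 3136))) = √(438 + (67 - (3 - 10*3227)/3227)) = √(438 + (67 - (3 - 32270)/3227)) = √(438 + (67 - (-32267)/3227)) = √(438 + (67 - 1*(-32267/3227))) = √(438 + (67 + 32267/3227)) = √(438 + 248476/3227) = √(1661902/3227) = √5362957754/3227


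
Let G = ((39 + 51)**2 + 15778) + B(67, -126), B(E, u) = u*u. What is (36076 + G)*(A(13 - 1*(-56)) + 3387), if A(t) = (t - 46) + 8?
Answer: 259186940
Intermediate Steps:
B(E, u) = u**2
G = 39754 (G = ((39 + 51)**2 + 15778) + (-126)**2 = (90**2 + 15778) + 15876 = (8100 + 15778) + 15876 = 23878 + 15876 = 39754)
A(t) = -38 + t (A(t) = (-46 + t) + 8 = -38 + t)
(36076 + G)*(A(13 - 1*(-56)) + 3387) = (36076 + 39754)*((-38 + (13 - 1*(-56))) + 3387) = 75830*((-38 + (13 + 56)) + 3387) = 75830*((-38 + 69) + 3387) = 75830*(31 + 3387) = 75830*3418 = 259186940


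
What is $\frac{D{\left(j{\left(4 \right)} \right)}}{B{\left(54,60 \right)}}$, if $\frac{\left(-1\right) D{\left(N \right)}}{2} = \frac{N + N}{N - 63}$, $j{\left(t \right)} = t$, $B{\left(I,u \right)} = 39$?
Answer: $\frac{16}{2301} \approx 0.0069535$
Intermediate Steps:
$D{\left(N \right)} = - \frac{4 N}{-63 + N}$ ($D{\left(N \right)} = - 2 \frac{N + N}{N - 63} = - 2 \frac{2 N}{-63 + N} = - \frac{4 N}{-63 + N}$)
$\frac{D{\left(j{\left(4 \right)} \right)}}{B{\left(54,60 \right)}} = \frac{\left(-4\right) 4 \frac{1}{-63 + 4}}{39} = \left(-4\right) 4 \frac{1}{-59} \cdot \frac{1}{39} = \left(-4\right) 4 \left(- \frac{1}{59}\right) \frac{1}{39} = \frac{16}{59} \cdot \frac{1}{39} = \frac{16}{2301}$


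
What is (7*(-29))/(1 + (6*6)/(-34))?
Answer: 3451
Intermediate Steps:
(7*(-29))/(1 + (6*6)/(-34)) = -203/(1 + 36*(-1/34)) = -203/(1 - 18/17) = -203/(-1/17) = -203*(-17) = 3451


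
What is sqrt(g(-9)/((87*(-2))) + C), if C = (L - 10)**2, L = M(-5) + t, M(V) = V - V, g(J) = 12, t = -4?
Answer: sqrt(164778)/29 ≈ 13.998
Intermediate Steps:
M(V) = 0
L = -4 (L = 0 - 4 = -4)
C = 196 (C = (-4 - 10)**2 = (-14)**2 = 196)
sqrt(g(-9)/((87*(-2))) + C) = sqrt(12/((87*(-2))) + 196) = sqrt(12/(-174) + 196) = sqrt(12*(-1/174) + 196) = sqrt(-2/29 + 196) = sqrt(5682/29) = sqrt(164778)/29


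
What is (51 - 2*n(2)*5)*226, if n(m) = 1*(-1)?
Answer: 13786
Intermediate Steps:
n(m) = -1
(51 - 2*n(2)*5)*226 = (51 - 2*(-1)*5)*226 = (51 + 2*5)*226 = (51 + 10)*226 = 61*226 = 13786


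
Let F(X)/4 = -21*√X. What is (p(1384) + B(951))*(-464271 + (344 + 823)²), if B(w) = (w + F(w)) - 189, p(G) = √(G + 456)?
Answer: 683984916 - 75399912*√951 + 3590472*√115 ≈ -1.6027e+9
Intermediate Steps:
p(G) = √(456 + G)
F(X) = -84*√X (F(X) = 4*(-21*√X) = -84*√X)
B(w) = -189 + w - 84*√w (B(w) = (w - 84*√w) - 189 = -189 + w - 84*√w)
(p(1384) + B(951))*(-464271 + (344 + 823)²) = (√(456 + 1384) + (-189 + 951 - 84*√951))*(-464271 + (344 + 823)²) = (√1840 + (762 - 84*√951))*(-464271 + 1167²) = (4*√115 + (762 - 84*√951))*(-464271 + 1361889) = (762 - 84*√951 + 4*√115)*897618 = 683984916 - 75399912*√951 + 3590472*√115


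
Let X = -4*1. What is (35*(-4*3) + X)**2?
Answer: 179776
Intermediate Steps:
X = -4
(35*(-4*3) + X)**2 = (35*(-4*3) - 4)**2 = (35*(-12) - 4)**2 = (-420 - 4)**2 = (-424)**2 = 179776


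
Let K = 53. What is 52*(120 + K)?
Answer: 8996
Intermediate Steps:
52*(120 + K) = 52*(120 + 53) = 52*173 = 8996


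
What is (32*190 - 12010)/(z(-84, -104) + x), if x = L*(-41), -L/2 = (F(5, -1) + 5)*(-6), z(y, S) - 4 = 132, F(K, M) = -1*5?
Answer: -2965/68 ≈ -43.603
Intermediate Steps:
F(K, M) = -5
z(y, S) = 136 (z(y, S) = 4 + 132 = 136)
L = 0 (L = -2*(-5 + 5)*(-6) = -0*(-6) = -2*0 = 0)
x = 0 (x = 0*(-41) = 0)
(32*190 - 12010)/(z(-84, -104) + x) = (32*190 - 12010)/(136 + 0) = (6080 - 12010)/136 = -5930*1/136 = -2965/68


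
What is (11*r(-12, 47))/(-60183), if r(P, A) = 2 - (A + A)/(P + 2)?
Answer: -209/100305 ≈ -0.0020836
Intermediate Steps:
r(P, A) = 2 - 2*A/(2 + P)
(11*r(-12, 47))/(-60183) = (11*(2*(2 - 12 - 1*47)/(2 - 12)))/(-60183) = (11*(2*(2 - 12 - 47)/(-10)))*(-1/60183) = (11*(2*(-⅒)*(-57)))*(-1/60183) = (11*(57/5))*(-1/60183) = (627/5)*(-1/60183) = -209/100305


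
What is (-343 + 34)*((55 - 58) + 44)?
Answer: -12669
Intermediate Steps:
(-343 + 34)*((55 - 58) + 44) = -309*(-3 + 44) = -309*41 = -12669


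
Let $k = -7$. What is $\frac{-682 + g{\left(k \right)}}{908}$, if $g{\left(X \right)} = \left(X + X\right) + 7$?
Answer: $- \frac{689}{908} \approx -0.75881$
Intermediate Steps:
$g{\left(X \right)} = 7 + 2 X$ ($g{\left(X \right)} = 2 X + 7 = 7 + 2 X$)
$\frac{-682 + g{\left(k \right)}}{908} = \frac{-682 + \left(7 + 2 \left(-7\right)\right)}{908} = \frac{-682 + \left(7 - 14\right)}{908} = \frac{-682 - 7}{908} = \frac{1}{908} \left(-689\right) = - \frac{689}{908}$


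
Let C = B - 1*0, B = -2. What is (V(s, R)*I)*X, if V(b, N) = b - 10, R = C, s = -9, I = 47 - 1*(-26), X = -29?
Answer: 40223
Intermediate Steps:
I = 73 (I = 47 + 26 = 73)
C = -2 (C = -2 - 1*0 = -2 + 0 = -2)
R = -2
V(b, N) = -10 + b
(V(s, R)*I)*X = ((-10 - 9)*73)*(-29) = -19*73*(-29) = -1387*(-29) = 40223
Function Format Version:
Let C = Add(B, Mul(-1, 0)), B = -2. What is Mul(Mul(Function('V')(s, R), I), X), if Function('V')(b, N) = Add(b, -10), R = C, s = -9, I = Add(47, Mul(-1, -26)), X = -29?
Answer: 40223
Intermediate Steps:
I = 73 (I = Add(47, 26) = 73)
C = -2 (C = Add(-2, Mul(-1, 0)) = Add(-2, 0) = -2)
R = -2
Function('V')(b, N) = Add(-10, b)
Mul(Mul(Function('V')(s, R), I), X) = Mul(Mul(Add(-10, -9), 73), -29) = Mul(Mul(-19, 73), -29) = Mul(-1387, -29) = 40223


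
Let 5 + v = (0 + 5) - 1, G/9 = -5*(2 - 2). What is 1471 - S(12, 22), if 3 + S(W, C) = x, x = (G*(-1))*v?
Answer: 1474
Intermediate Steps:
G = 0 (G = 9*(-5*(2 - 2)) = 9*(-5*0) = 9*0 = 0)
v = -1 (v = -5 + ((0 + 5) - 1) = -5 + (5 - 1) = -5 + 4 = -1)
x = 0 (x = (0*(-1))*(-1) = 0*(-1) = 0)
S(W, C) = -3 (S(W, C) = -3 + 0 = -3)
1471 - S(12, 22) = 1471 - 1*(-3) = 1471 + 3 = 1474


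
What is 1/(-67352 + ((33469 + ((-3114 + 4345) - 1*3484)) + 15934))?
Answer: -1/20202 ≈ -4.9500e-5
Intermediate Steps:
1/(-67352 + ((33469 + ((-3114 + 4345) - 1*3484)) + 15934)) = 1/(-67352 + ((33469 + (1231 - 3484)) + 15934)) = 1/(-67352 + ((33469 - 2253) + 15934)) = 1/(-67352 + (31216 + 15934)) = 1/(-67352 + 47150) = 1/(-20202) = -1/20202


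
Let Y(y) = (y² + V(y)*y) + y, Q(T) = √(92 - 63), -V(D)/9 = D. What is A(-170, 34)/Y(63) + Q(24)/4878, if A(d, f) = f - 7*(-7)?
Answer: -83/31689 + √29/4878 ≈ -0.0015152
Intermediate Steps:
V(D) = -9*D
Q(T) = √29
A(d, f) = 49 + f (A(d, f) = f + 49 = 49 + f)
Y(y) = y - 8*y² (Y(y) = (y² + (-9*y)*y) + y = (y² - 9*y²) + y = -8*y² + y = y - 8*y²)
A(-170, 34)/Y(63) + Q(24)/4878 = (49 + 34)/((63*(1 - 8*63))) + √29/4878 = 83/((63*(1 - 504))) + √29*(1/4878) = 83/((63*(-503))) + √29/4878 = 83/(-31689) + √29/4878 = 83*(-1/31689) + √29/4878 = -83/31689 + √29/4878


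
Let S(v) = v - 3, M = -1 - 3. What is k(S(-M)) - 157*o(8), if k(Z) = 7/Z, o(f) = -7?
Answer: 1106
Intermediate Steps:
M = -4
S(v) = -3 + v
k(S(-M)) - 157*o(8) = 7/(-3 - 1*(-4)) - 157*(-7) = 7/(-3 + 4) + 1099 = 7/1 + 1099 = 7*1 + 1099 = 7 + 1099 = 1106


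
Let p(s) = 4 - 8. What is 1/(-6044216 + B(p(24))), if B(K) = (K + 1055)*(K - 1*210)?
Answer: -1/6269130 ≈ -1.5951e-7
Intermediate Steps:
p(s) = -4
B(K) = (-210 + K)*(1055 + K) (B(K) = (1055 + K)*(K - 210) = (1055 + K)*(-210 + K) = (-210 + K)*(1055 + K))
1/(-6044216 + B(p(24))) = 1/(-6044216 + (-221550 + (-4)² + 845*(-4))) = 1/(-6044216 + (-221550 + 16 - 3380)) = 1/(-6044216 - 224914) = 1/(-6269130) = -1/6269130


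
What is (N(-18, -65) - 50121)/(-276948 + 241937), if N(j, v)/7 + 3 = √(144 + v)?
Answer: 50142/35011 - 7*√79/35011 ≈ 1.4304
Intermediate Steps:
N(j, v) = -21 + 7*√(144 + v)
(N(-18, -65) - 50121)/(-276948 + 241937) = ((-21 + 7*√(144 - 65)) - 50121)/(-276948 + 241937) = ((-21 + 7*√79) - 50121)/(-35011) = (-50142 + 7*√79)*(-1/35011) = 50142/35011 - 7*√79/35011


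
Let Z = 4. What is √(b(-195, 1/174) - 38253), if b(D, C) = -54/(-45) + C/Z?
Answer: I*√115811145330/1740 ≈ 195.58*I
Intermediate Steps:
b(D, C) = 6/5 + C/4 (b(D, C) = -54/(-45) + C/4 = -54*(-1/45) + C*(¼) = 6/5 + C/4)
√(b(-195, 1/174) - 38253) = √((6/5 + (¼)/174) - 38253) = √((6/5 + (¼)*(1/174)) - 38253) = √((6/5 + 1/696) - 38253) = √(4181/3480 - 38253) = √(-133116259/3480) = I*√115811145330/1740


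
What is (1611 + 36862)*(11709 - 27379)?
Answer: -602871910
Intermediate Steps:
(1611 + 36862)*(11709 - 27379) = 38473*(-15670) = -602871910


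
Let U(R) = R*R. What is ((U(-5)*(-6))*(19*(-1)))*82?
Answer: 233700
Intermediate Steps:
U(R) = R²
((U(-5)*(-6))*(19*(-1)))*82 = (((-5)²*(-6))*(19*(-1)))*82 = ((25*(-6))*(-19))*82 = -150*(-19)*82 = 2850*82 = 233700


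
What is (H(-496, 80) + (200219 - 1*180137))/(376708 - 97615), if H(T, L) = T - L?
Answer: 6502/93031 ≈ 0.069891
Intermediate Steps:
(H(-496, 80) + (200219 - 1*180137))/(376708 - 97615) = ((-496 - 1*80) + (200219 - 1*180137))/(376708 - 97615) = ((-496 - 80) + (200219 - 180137))/279093 = (-576 + 20082)*(1/279093) = 19506*(1/279093) = 6502/93031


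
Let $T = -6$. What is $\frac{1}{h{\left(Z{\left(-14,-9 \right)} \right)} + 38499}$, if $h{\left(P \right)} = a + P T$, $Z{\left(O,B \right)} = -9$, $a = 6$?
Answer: $\frac{1}{38559} \approx 2.5934 \cdot 10^{-5}$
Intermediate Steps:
$h{\left(P \right)} = 6 - 6 P$ ($h{\left(P \right)} = 6 + P \left(-6\right) = 6 - 6 P$)
$\frac{1}{h{\left(Z{\left(-14,-9 \right)} \right)} + 38499} = \frac{1}{\left(6 - -54\right) + 38499} = \frac{1}{\left(6 + 54\right) + 38499} = \frac{1}{60 + 38499} = \frac{1}{38559}$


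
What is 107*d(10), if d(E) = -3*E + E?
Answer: -2140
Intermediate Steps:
d(E) = -2*E
107*d(10) = 107*(-2*10) = 107*(-20) = -2140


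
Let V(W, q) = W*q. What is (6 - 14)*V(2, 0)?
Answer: 0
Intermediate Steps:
(6 - 14)*V(2, 0) = (6 - 14)*(2*0) = -8*0 = 0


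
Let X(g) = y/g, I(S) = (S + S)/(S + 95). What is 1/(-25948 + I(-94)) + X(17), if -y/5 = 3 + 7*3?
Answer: -3136337/444312 ≈ -7.0589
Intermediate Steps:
I(S) = 2*S/(95 + S) (I(S) = (2*S)/(95 + S) = 2*S/(95 + S))
y = -120 (y = -5*(3 + 7*3) = -5*(3 + 21) = -5*24 = -120)
X(g) = -120/g
1/(-25948 + I(-94)) + X(17) = 1/(-25948 + 2*(-94)/(95 - 94)) - 120/17 = 1/(-25948 + 2*(-94)/1) - 120*1/17 = 1/(-25948 + 2*(-94)*1) - 120/17 = 1/(-25948 - 188) - 120/17 = 1/(-26136) - 120/17 = -1/26136 - 120/17 = -3136337/444312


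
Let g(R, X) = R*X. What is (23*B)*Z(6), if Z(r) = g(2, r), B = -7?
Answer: -1932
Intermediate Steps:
Z(r) = 2*r
(23*B)*Z(6) = (23*(-7))*(2*6) = -161*12 = -1932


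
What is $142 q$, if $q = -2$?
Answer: $-284$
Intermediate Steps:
$142 q = 142 \left(-2\right) = -284$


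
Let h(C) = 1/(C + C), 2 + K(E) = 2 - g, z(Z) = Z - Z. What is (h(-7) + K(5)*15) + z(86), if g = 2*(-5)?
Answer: 2099/14 ≈ 149.93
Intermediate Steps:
g = -10
z(Z) = 0
K(E) = 10 (K(E) = -2 + (2 - 1*(-10)) = -2 + (2 + 10) = -2 + 12 = 10)
h(C) = 1/(2*C)
(h(-7) + K(5)*15) + z(86) = ((1/2)/(-7) + 10*15) + 0 = ((1/2)*(-1/7) + 150) + 0 = (-1/14 + 150) + 0 = 2099/14 + 0 = 2099/14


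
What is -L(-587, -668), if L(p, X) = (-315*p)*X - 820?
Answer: 123517360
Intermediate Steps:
L(p, X) = -820 - 315*X*p (L(p, X) = -315*X*p - 820 = -820 - 315*X*p)
-L(-587, -668) = -(-820 - 315*(-668)*(-587)) = -(-820 - 123516540) = -1*(-123517360) = 123517360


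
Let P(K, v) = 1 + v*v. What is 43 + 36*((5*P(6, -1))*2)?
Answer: 763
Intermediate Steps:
P(K, v) = 1 + v²
43 + 36*((5*P(6, -1))*2) = 43 + 36*((5*(1 + (-1)²))*2) = 43 + 36*((5*(1 + 1))*2) = 43 + 36*((5*2)*2) = 43 + 36*(10*2) = 43 + 36*20 = 43 + 720 = 763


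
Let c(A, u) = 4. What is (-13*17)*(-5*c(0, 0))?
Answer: 4420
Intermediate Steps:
(-13*17)*(-5*c(0, 0)) = (-13*17)*(-5*4) = -221*(-20) = 4420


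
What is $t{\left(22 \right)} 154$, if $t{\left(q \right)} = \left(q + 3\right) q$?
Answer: $84700$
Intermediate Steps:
$t{\left(q \right)} = q \left(3 + q\right)$ ($t{\left(q \right)} = \left(3 + q\right) q = q \left(3 + q\right)$)
$t{\left(22 \right)} 154 = 22 \left(3 + 22\right) 154 = 22 \cdot 25 \cdot 154 = 550 \cdot 154 = 84700$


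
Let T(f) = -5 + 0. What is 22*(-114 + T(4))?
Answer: -2618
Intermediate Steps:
T(f) = -5
22*(-114 + T(4)) = 22*(-114 - 5) = 22*(-119) = -2618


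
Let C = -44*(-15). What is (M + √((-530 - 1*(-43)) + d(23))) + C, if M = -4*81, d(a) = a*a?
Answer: 336 + √42 ≈ 342.48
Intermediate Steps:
d(a) = a²
M = -324
C = 660
(M + √((-530 - 1*(-43)) + d(23))) + C = (-324 + √((-530 - 1*(-43)) + 23²)) + 660 = (-324 + √((-530 + 43) + 529)) + 660 = (-324 + √(-487 + 529)) + 660 = (-324 + √42) + 660 = 336 + √42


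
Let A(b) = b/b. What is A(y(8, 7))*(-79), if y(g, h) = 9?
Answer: -79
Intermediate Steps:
A(b) = 1
A(y(8, 7))*(-79) = 1*(-79) = -79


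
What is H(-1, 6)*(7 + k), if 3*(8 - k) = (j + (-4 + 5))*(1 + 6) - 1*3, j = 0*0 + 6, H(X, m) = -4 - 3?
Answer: 7/3 ≈ 2.3333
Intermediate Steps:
H(X, m) = -7
j = 6 (j = 0 + 6 = 6)
k = -22/3 (k = 8 - ((6 + (-4 + 5))*(1 + 6) - 1*3)/3 = 8 - ((6 + 1)*7 - 3)/3 = 8 - (7*7 - 3)/3 = 8 - (49 - 3)/3 = 8 - ⅓*46 = 8 - 46/3 = -22/3 ≈ -7.3333)
H(-1, 6)*(7 + k) = -7*(7 - 22/3) = -7*(-⅓) = 7/3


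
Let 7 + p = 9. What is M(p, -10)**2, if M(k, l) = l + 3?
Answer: 49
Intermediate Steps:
p = 2 (p = -7 + 9 = 2)
M(k, l) = 3 + l
M(p, -10)**2 = (3 - 10)**2 = (-7)**2 = 49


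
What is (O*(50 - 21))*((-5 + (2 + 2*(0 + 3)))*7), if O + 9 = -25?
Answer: -20706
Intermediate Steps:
O = -34 (O = -9 - 25 = -34)
(O*(50 - 21))*((-5 + (2 + 2*(0 + 3)))*7) = (-34*(50 - 21))*((-5 + (2 + 2*(0 + 3)))*7) = (-34*29)*((-5 + (2 + 2*3))*7) = -986*(-5 + (2 + 6))*7 = -986*(-5 + 8)*7 = -2958*7 = -986*21 = -20706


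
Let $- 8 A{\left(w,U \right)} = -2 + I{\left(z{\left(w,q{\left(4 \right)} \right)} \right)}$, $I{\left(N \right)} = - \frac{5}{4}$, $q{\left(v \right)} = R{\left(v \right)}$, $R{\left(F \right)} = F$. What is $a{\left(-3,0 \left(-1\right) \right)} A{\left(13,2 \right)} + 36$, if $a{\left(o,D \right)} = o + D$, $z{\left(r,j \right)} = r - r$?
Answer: $\frac{1113}{32} \approx 34.781$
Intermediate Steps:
$q{\left(v \right)} = v$
$z{\left(r,j \right)} = 0$
$I{\left(N \right)} = - \frac{5}{4}$ ($I{\left(N \right)} = \left(-5\right) \frac{1}{4} = - \frac{5}{4}$)
$A{\left(w,U \right)} = \frac{13}{32}$ ($A{\left(w,U \right)} = - \frac{-2 - \frac{5}{4}}{8} = \left(- \frac{1}{8}\right) \left(- \frac{13}{4}\right) = \frac{13}{32}$)
$a{\left(o,D \right)} = D + o$
$a{\left(-3,0 \left(-1\right) \right)} A{\left(13,2 \right)} + 36 = \left(0 \left(-1\right) - 3\right) \frac{13}{32} + 36 = \left(0 - 3\right) \frac{13}{32} + 36 = \left(-3\right) \frac{13}{32} + 36 = - \frac{39}{32} + 36 = \frac{1113}{32}$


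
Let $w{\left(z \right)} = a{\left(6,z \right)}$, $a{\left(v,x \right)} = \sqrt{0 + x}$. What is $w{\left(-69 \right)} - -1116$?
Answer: $1116 + i \sqrt{69} \approx 1116.0 + 8.3066 i$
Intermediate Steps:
$a{\left(v,x \right)} = \sqrt{x}$
$w{\left(z \right)} = \sqrt{z}$
$w{\left(-69 \right)} - -1116 = \sqrt{-69} - -1116 = i \sqrt{69} + 1116 = 1116 + i \sqrt{69}$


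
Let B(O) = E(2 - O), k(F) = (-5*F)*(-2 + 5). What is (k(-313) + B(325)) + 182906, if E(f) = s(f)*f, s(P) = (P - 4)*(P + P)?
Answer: -68043565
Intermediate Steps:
s(P) = 2*P*(-4 + P) (s(P) = (-4 + P)*(2*P) = 2*P*(-4 + P))
k(F) = -15*F (k(F) = -5*F*3 = -15*F)
E(f) = 2*f²*(-4 + f) (E(f) = (2*f*(-4 + f))*f = 2*f²*(-4 + f))
B(O) = 2*(2 - O)²*(-2 - O) (B(O) = 2*(2 - O)²*(-4 + (2 - O)) = 2*(2 - O)²*(-2 - O))
(k(-313) + B(325)) + 182906 = (-15*(-313) + 2*(-2 + 325)²*(-2 - 1*325)) + 182906 = (4695 + 2*323²*(-2 - 325)) + 182906 = (4695 + 2*104329*(-327)) + 182906 = (4695 - 68231166) + 182906 = -68226471 + 182906 = -68043565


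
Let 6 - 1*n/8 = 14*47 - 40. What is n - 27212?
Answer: -32108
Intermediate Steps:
n = -4896 (n = 48 - 8*(14*47 - 40) = 48 - 8*(658 - 40) = 48 - 8*618 = 48 - 4944 = -4896)
n - 27212 = -4896 - 27212 = -32108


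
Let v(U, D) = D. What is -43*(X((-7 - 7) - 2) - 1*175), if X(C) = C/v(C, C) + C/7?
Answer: 53062/7 ≈ 7580.3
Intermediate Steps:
X(C) = 1 + C/7 (X(C) = C/C + C/7 = 1 + C*(1/7) = 1 + C/7)
-43*(X((-7 - 7) - 2) - 1*175) = -43*((1 + ((-7 - 7) - 2)/7) - 1*175) = -43*((1 + (-14 - 2)/7) - 175) = -43*((1 + (1/7)*(-16)) - 175) = -43*((1 - 16/7) - 175) = -43*(-9/7 - 175) = -43*(-1234/7) = 53062/7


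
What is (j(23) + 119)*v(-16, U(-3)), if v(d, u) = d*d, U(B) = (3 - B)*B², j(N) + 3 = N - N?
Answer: 29696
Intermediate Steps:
j(N) = -3 (j(N) = -3 + (N - N) = -3 + 0 = -3)
U(B) = B²*(3 - B)
v(d, u) = d²
(j(23) + 119)*v(-16, U(-3)) = (-3 + 119)*(-16)² = 116*256 = 29696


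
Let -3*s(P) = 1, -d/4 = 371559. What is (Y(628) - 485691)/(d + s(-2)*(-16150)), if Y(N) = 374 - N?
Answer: 1457835/4442558 ≈ 0.32815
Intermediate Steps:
d = -1486236 (d = -4*371559 = -1486236)
s(P) = -⅓ (s(P) = -⅓*1 = -⅓)
(Y(628) - 485691)/(d + s(-2)*(-16150)) = ((374 - 1*628) - 485691)/(-1486236 - ⅓*(-16150)) = ((374 - 628) - 485691)/(-1486236 + 16150/3) = (-254 - 485691)/(-4442558/3) = -485945*(-3/4442558) = 1457835/4442558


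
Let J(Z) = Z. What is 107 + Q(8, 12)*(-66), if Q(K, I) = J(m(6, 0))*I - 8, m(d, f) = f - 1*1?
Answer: 1427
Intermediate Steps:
m(d, f) = -1 + f (m(d, f) = f - 1 = -1 + f)
Q(K, I) = -8 - I (Q(K, I) = (-1 + 0)*I - 8 = -I - 8 = -8 - I)
107 + Q(8, 12)*(-66) = 107 + (-8 - 1*12)*(-66) = 107 + (-8 - 12)*(-66) = 107 - 20*(-66) = 107 + 1320 = 1427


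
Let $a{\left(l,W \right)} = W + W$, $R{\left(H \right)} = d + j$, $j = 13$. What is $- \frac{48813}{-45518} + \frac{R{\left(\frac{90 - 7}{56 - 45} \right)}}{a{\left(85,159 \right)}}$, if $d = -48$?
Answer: $\frac{3482351}{3618681} \approx 0.96233$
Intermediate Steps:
$R{\left(H \right)} = -35$ ($R{\left(H \right)} = -48 + 13 = -35$)
$a{\left(l,W \right)} = 2 W$
$- \frac{48813}{-45518} + \frac{R{\left(\frac{90 - 7}{56 - 45} \right)}}{a{\left(85,159 \right)}} = - \frac{48813}{-45518} - \frac{35}{2 \cdot 159} = \left(-48813\right) \left(- \frac{1}{45518}\right) - \frac{35}{318} = \frac{48813}{45518} - \frac{35}{318} = \frac{3482351}{3618681}$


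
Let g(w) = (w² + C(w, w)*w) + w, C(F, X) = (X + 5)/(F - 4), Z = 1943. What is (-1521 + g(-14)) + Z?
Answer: 597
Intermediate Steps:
C(F, X) = (5 + X)/(-4 + F)
g(w) = w + w² + w*(5 + w)/(-4 + w) (g(w) = (w² + ((5 + w)/(-4 + w))*w) + w = (w² + w*(5 + w)/(-4 + w)) + w = w + w² + w*(5 + w)/(-4 + w))
(-1521 + g(-14)) + Z = (-1521 - 14*(1 + (-14)² - 2*(-14))/(-4 - 14)) + 1943 = (-1521 - 14*(1 + 196 + 28)/(-18)) + 1943 = (-1521 - 14*(-1/18)*225) + 1943 = (-1521 + 175) + 1943 = -1346 + 1943 = 597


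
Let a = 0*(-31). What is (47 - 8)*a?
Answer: 0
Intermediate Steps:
a = 0
(47 - 8)*a = (47 - 8)*0 = 39*0 = 0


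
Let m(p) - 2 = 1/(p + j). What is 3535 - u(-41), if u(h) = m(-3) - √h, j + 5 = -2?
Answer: 35331/10 + I*√41 ≈ 3533.1 + 6.4031*I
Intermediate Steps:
j = -7 (j = -5 - 2 = -7)
m(p) = 2 + 1/(-7 + p) (m(p) = 2 + 1/(p - 7) = 2 + 1/(-7 + p))
u(h) = 19/10 - √h (u(h) = (-13 + 2*(-3))/(-7 - 3) - √h = (-13 - 6)/(-10) - √h = -⅒*(-19) - √h = 19/10 - √h)
3535 - u(-41) = 3535 - (19/10 - √(-41)) = 3535 - (19/10 - I*√41) = 3535 + (-19/10 + I*√41) = 35331/10 + I*√41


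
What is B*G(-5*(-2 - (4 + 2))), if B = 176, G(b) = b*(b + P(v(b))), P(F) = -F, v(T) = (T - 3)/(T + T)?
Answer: 278344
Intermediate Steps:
v(T) = (-3 + T)/(2*T) (v(T) = (-3 + T)/((2*T)) = (-3 + T)*(1/(2*T)) = (-3 + T)/(2*T))
G(b) = b*(b - (-3 + b)/(2*b))
B*G(-5*(-2 - (4 + 2))) = 176*(3/2 + (-5*(-2 - (4 + 2)))² - (-5)*(-2 - (4 + 2))/2) = 176*(3/2 + (-5*(-2 - 1*6))² - (-5)*(-2 - 1*6)/2) = 176*(3/2 + (-5*(-2 - 6))² - (-5)*(-2 - 6)/2) = 176*(3/2 + (-5*(-8))² - (-5)*(-8)/2) = 176*(3/2 + 40² - ½*40) = 176*(3/2 + 1600 - 20) = 176*(3163/2) = 278344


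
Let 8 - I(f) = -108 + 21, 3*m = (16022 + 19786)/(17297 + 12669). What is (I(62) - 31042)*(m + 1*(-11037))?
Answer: 5117439338641/14983 ≈ 3.4155e+8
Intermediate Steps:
m = 5968/14983 (m = ((16022 + 19786)/(17297 + 12669))/3 = (35808/29966)/3 = (35808*(1/29966))/3 = (1/3)*(17904/14983) = 5968/14983 ≈ 0.39832)
I(f) = 95 (I(f) = 8 - (-108 + 21) = 8 - 1*(-87) = 8 + 87 = 95)
(I(62) - 31042)*(m + 1*(-11037)) = (95 - 31042)*(5968/14983 + 1*(-11037)) = -30947*(5968/14983 - 11037) = -30947*(-165361403/14983) = 5117439338641/14983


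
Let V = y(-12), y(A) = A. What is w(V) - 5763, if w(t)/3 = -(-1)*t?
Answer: -5799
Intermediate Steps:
V = -12
w(t) = 3*t (w(t) = 3*(-(-1)*t) = 3*t)
w(V) - 5763 = 3*(-12) - 5763 = -36 - 5763 = -5799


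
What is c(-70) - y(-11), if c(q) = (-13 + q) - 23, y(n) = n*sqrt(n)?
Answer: -106 + 11*I*sqrt(11) ≈ -106.0 + 36.483*I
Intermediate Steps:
y(n) = n**(3/2)
c(q) = -36 + q
c(-70) - y(-11) = (-36 - 70) - (-11)**(3/2) = -106 - (-11)*I*sqrt(11) = -106 + 11*I*sqrt(11)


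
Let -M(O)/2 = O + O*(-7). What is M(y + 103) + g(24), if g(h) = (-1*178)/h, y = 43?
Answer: 20935/12 ≈ 1744.6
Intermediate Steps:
M(O) = 12*O (M(O) = -2*(O + O*(-7)) = -2*(O - 7*O) = -(-12)*O = 12*O)
g(h) = -178/h
M(y + 103) + g(24) = 12*(43 + 103) - 178/24 = 12*146 - 178*1/24 = 1752 - 89/12 = 20935/12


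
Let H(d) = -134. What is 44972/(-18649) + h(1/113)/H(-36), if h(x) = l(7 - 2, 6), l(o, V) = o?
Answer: -6119493/2498966 ≈ -2.4488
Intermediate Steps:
h(x) = 5 (h(x) = 7 - 2 = 5)
44972/(-18649) + h(1/113)/H(-36) = 44972/(-18649) + 5/(-134) = 44972*(-1/18649) + 5*(-1/134) = -44972/18649 - 5/134 = -6119493/2498966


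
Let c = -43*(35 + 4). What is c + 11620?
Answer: 9943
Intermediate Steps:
c = -1677 (c = -43*39 = -1677)
c + 11620 = -1677 + 11620 = 9943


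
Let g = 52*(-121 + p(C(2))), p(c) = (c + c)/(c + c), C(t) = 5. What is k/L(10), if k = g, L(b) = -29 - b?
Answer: 160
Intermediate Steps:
p(c) = 1 (p(c) = (2*c)/((2*c)) = (2*c)*(1/(2*c)) = 1)
g = -6240 (g = 52*(-121 + 1) = 52*(-120) = -6240)
k = -6240
k/L(10) = -6240/(-29 - 1*10) = -6240/(-29 - 10) = -6240/(-39) = -6240*(-1/39) = 160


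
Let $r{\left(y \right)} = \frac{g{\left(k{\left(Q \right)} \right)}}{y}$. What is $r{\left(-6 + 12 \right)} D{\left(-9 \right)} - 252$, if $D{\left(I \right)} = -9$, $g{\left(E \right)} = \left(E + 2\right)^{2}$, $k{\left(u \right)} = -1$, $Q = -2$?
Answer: $- \frac{507}{2} \approx -253.5$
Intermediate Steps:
$g{\left(E \right)} = \left(2 + E\right)^{2}$
$r{\left(y \right)} = \frac{1}{y}$ ($r{\left(y \right)} = \frac{\left(2 - 1\right)^{2}}{y} = \frac{1^{2}}{y} = 1 \frac{1}{y} = \frac{1}{y}$)
$r{\left(-6 + 12 \right)} D{\left(-9 \right)} - 252 = \frac{1}{-6 + 12} \left(-9\right) - 252 = \frac{1}{6} \left(-9\right) - 252 = - \frac{3}{2} - 252 = - \frac{507}{2}$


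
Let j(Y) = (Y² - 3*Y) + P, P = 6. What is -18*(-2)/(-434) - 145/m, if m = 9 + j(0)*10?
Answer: -32707/14973 ≈ -2.1844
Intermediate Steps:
j(Y) = 6 + Y² - 3*Y (j(Y) = (Y² - 3*Y) + 6 = 6 + Y² - 3*Y)
m = 69 (m = 9 + (6 + 0² - 3*0)*10 = 9 + (6 + 0 + 0)*10 = 9 + 6*10 = 9 + 60 = 69)
-18*(-2)/(-434) - 145/m = -18*(-2)/(-434) - 145/69 = 36*(-1/434) - 145*1/69 = -18/217 - 145/69 = -32707/14973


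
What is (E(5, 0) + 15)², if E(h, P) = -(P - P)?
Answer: 225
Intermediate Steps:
E(h, P) = 0 (E(h, P) = -1*0 = 0)
(E(5, 0) + 15)² = (0 + 15)² = 15² = 225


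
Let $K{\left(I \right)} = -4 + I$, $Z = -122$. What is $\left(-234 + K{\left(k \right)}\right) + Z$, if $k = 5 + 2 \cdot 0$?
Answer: $-355$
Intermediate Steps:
$k = 5$ ($k = 5 + 0 = 5$)
$\left(-234 + K{\left(k \right)}\right) + Z = \left(-234 + \left(-4 + 5\right)\right) - 122 = \left(-234 + 1\right) - 122 = -233 - 122 = -355$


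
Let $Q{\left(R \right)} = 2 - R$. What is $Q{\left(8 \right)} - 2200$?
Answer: $-2206$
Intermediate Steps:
$Q{\left(8 \right)} - 2200 = \left(2 - 8\right) - 2200 = -6 - 2200 = -2206$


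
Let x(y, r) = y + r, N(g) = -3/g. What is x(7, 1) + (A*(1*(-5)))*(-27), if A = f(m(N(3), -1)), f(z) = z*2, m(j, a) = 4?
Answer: 1088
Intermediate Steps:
x(y, r) = r + y
f(z) = 2*z
A = 8 (A = 2*4 = 8)
x(7, 1) + (A*(1*(-5)))*(-27) = (1 + 7) + (8*(1*(-5)))*(-27) = 8 + (8*(-5))*(-27) = 8 - 40*(-27) = 8 + 1080 = 1088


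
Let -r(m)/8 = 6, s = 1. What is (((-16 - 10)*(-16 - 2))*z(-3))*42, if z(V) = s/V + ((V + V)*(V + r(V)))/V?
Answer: -2011464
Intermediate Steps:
r(m) = -48 (r(m) = -8*6 = -48)
z(V) = -96 + 1/V + 2*V (z(V) = 1/V + ((V + V)*(V - 48))/V = 1/V + ((2*V)*(-48 + V))/V = 1/V + (2*V*(-48 + V))/V = 1/V + (-96 + 2*V) = -96 + 1/V + 2*V)
(((-16 - 10)*(-16 - 2))*z(-3))*42 = (((-16 - 10)*(-16 - 2))*(-96 + 1/(-3) + 2*(-3)))*42 = ((-26*(-18))*(-96 - 1/3 - 6))*42 = (468*(-307/3))*42 = -47892*42 = -2011464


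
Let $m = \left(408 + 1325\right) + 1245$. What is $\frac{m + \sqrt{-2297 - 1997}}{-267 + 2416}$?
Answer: $\frac{2978}{2149} + \frac{i \sqrt{4294}}{2149} \approx 1.3858 + 0.030493 i$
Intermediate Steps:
$m = 2978$ ($m = 1733 + 1245 = 2978$)
$\frac{m + \sqrt{-2297 - 1997}}{-267 + 2416} = \frac{2978 + \sqrt{-2297 - 1997}}{-267 + 2416} = \frac{2978 + \sqrt{-4294}}{2149} = \left(2978 + i \sqrt{4294}\right) \frac{1}{2149} = \frac{2978}{2149} + \frac{i \sqrt{4294}}{2149}$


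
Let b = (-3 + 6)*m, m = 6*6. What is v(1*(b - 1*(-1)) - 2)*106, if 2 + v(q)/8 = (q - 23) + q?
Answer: 160272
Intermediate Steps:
m = 36
b = 108 (b = (-3 + 6)*36 = 3*36 = 108)
v(q) = -200 + 16*q (v(q) = -16 + 8*((q - 23) + q) = -16 + 8*((-23 + q) + q) = -16 + 8*(-23 + 2*q) = -16 + (-184 + 16*q) = -200 + 16*q)
v(1*(b - 1*(-1)) - 2)*106 = (-200 + 16*(1*(108 - 1*(-1)) - 2))*106 = (-200 + 16*(1*(108 + 1) - 2))*106 = (-200 + 16*(1*109 - 2))*106 = (-200 + 16*(109 - 2))*106 = (-200 + 16*107)*106 = (-200 + 1712)*106 = 1512*106 = 160272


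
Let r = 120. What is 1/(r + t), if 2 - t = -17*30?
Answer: 1/632 ≈ 0.0015823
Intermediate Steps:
t = 512 (t = 2 - (-17)*30 = 2 - 1*(-510) = 2 + 510 = 512)
1/(r + t) = 1/(120 + 512) = 1/632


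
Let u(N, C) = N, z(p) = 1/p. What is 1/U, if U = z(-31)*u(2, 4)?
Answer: -31/2 ≈ -15.500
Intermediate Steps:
U = -2/31 (U = 2/(-31) = -1/31*2 = -2/31 ≈ -0.064516)
1/U = 1/(-2/31) = -31/2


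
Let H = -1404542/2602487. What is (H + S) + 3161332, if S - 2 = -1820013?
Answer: 3490769060785/2602487 ≈ 1.3413e+6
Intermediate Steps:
H = -1404542/2602487 (H = -1404542*1/2602487 = -1404542/2602487 ≈ -0.53969)
S = -1820011 (S = 2 - 1820013 = -1820011)
(H + S) + 3161332 = (-1404542/2602487 - 1820011) + 3161332 = -4736556371899/2602487 + 3161332 = 3490769060785/2602487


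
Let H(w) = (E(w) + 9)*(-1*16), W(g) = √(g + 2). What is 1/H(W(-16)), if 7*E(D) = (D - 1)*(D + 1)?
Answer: -7/768 ≈ -0.0091146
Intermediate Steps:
E(D) = (1 + D)*(-1 + D)/7 (E(D) = ((D - 1)*(D + 1))/7 = ((-1 + D)*(1 + D))/7 = ((1 + D)*(-1 + D))/7 = (1 + D)*(-1 + D)/7)
W(g) = √(2 + g)
H(w) = -992/7 - 16*w²/7 (H(w) = ((-⅐ + w²/7) + 9)*(-1*16) = (62/7 + w²/7)*(-16) = -992/7 - 16*w²/7)
1/H(W(-16)) = 1/(-992/7 - 16*(√(2 - 16))²/7) = 1/(-992/7 - 16*(√(-14))²/7) = 1/(-992/7 - 16*(I*√14)²/7) = 1/(-992/7 - 16/7*(-14)) = 1/(-992/7 + 32) = 1/(-768/7) = -7/768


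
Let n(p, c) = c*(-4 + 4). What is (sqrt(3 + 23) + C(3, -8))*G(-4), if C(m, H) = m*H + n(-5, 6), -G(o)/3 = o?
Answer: -288 + 12*sqrt(26) ≈ -226.81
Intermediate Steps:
n(p, c) = 0 (n(p, c) = c*0 = 0)
G(o) = -3*o
C(m, H) = H*m (C(m, H) = m*H + 0 = H*m + 0 = H*m)
(sqrt(3 + 23) + C(3, -8))*G(-4) = (sqrt(3 + 23) - 8*3)*(-3*(-4)) = (sqrt(26) - 24)*12 = (-24 + sqrt(26))*12 = -288 + 12*sqrt(26)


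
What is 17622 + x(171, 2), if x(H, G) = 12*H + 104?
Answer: 19778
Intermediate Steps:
x(H, G) = 104 + 12*H
17622 + x(171, 2) = 17622 + (104 + 12*171) = 17622 + (104 + 2052) = 17622 + 2156 = 19778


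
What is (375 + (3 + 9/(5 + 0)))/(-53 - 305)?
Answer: -1899/1790 ≈ -1.0609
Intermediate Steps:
(375 + (3 + 9/(5 + 0)))/(-53 - 305) = (375 + (3 + 9/5))/(-358) = (375 + (3 + (⅕)*9))*(-1/358) = (375 + (3 + 9/5))*(-1/358) = (375 + 24/5)*(-1/358) = (1899/5)*(-1/358) = -1899/1790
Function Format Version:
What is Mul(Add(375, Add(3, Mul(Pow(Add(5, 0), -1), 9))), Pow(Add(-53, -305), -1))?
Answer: Rational(-1899, 1790) ≈ -1.0609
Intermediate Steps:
Mul(Add(375, Add(3, Mul(Pow(Add(5, 0), -1), 9))), Pow(Add(-53, -305), -1)) = Mul(Add(375, Add(3, Mul(Pow(5, -1), 9))), Pow(-358, -1)) = Mul(Add(375, Add(3, Mul(Rational(1, 5), 9))), Rational(-1, 358)) = Mul(Add(375, Add(3, Rational(9, 5))), Rational(-1, 358)) = Mul(Add(375, Rational(24, 5)), Rational(-1, 358)) = Mul(Rational(1899, 5), Rational(-1, 358)) = Rational(-1899, 1790)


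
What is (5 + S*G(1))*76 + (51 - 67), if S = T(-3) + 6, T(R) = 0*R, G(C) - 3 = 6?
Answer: 4468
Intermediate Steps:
G(C) = 9 (G(C) = 3 + 6 = 9)
T(R) = 0
S = 6 (S = 0 + 6 = 6)
(5 + S*G(1))*76 + (51 - 67) = (5 + 6*9)*76 + (51 - 67) = (5 + 54)*76 - 16 = 59*76 - 16 = 4484 - 16 = 4468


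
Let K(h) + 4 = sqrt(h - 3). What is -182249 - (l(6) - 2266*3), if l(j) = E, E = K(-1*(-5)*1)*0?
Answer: -175451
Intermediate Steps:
K(h) = -4 + sqrt(-3 + h) (K(h) = -4 + sqrt(h - 3) = -4 + sqrt(-3 + h))
E = 0 (E = (-4 + sqrt(-3 - 1*(-5)*1))*0 = (-4 + sqrt(-3 + 5*1))*0 = (-4 + sqrt(-3 + 5))*0 = (-4 + sqrt(2))*0 = 0)
l(j) = 0
-182249 - (l(6) - 2266*3) = -182249 - (0 - 2266*3) = -182249 - (0 - 206*33) = -182249 - (0 - 6798) = -182249 - 1*(-6798) = -182249 + 6798 = -175451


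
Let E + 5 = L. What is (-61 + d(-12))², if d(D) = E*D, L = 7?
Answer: 7225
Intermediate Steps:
E = 2 (E = -5 + 7 = 2)
d(D) = 2*D
(-61 + d(-12))² = (-61 + 2*(-12))² = (-61 - 24)² = (-85)² = 7225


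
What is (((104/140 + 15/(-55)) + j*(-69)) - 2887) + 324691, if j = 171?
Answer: 119352106/385 ≈ 3.1001e+5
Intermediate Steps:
(((104/140 + 15/(-55)) + j*(-69)) - 2887) + 324691 = (((104/140 + 15/(-55)) + 171*(-69)) - 2887) + 324691 = (((104*(1/140) + 15*(-1/55)) - 11799) - 2887) + 324691 = (((26/35 - 3/11) - 11799) - 2887) + 324691 = ((181/385 - 11799) - 2887) + 324691 = (-4542434/385 - 2887) + 324691 = -5653929/385 + 324691 = 119352106/385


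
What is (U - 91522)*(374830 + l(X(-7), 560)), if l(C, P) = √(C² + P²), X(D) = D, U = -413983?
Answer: -189478439150 - 3538535*√6401 ≈ -1.8976e+11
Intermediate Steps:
(U - 91522)*(374830 + l(X(-7), 560)) = (-413983 - 91522)*(374830 + √((-7)² + 560²)) = -505505*(374830 + √(49 + 313600)) = -505505*(374830 + √313649) = -505505*(374830 + 7*√6401) = -189478439150 - 3538535*√6401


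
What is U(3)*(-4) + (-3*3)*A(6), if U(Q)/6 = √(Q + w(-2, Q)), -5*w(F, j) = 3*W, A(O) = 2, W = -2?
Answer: -18 - 24*√105/5 ≈ -67.185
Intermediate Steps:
w(F, j) = 6/5 (w(F, j) = -3*(-2)/5 = -⅕*(-6) = 6/5)
U(Q) = 6*√(6/5 + Q) (U(Q) = 6*√(Q + 6/5) = 6*√(6/5 + Q))
U(3)*(-4) + (-3*3)*A(6) = (6*√(30 + 25*3)/5)*(-4) - 3*3*2 = (6*√(30 + 75)/5)*(-4) - 9*2 = (6*√105/5)*(-4) - 18 = -24*√105/5 - 18 = -18 - 24*√105/5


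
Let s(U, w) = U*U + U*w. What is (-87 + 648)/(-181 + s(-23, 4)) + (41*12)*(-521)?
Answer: -65620431/256 ≈ -2.5633e+5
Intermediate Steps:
s(U, w) = U² + U*w
(-87 + 648)/(-181 + s(-23, 4)) + (41*12)*(-521) = (-87 + 648)/(-181 - 23*(-23 + 4)) + (41*12)*(-521) = 561/(-181 - 23*(-19)) + 492*(-521) = 561/(-181 + 437) - 256332 = 561/256 - 256332 = -65620431/256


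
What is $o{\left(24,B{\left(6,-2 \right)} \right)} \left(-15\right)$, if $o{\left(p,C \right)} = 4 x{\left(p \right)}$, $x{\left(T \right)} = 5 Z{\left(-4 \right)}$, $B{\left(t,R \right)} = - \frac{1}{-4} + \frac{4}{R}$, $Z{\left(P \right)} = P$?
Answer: $1200$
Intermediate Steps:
$B{\left(t,R \right)} = \frac{1}{4} + \frac{4}{R}$ ($B{\left(t,R \right)} = \left(-1\right) \left(- \frac{1}{4}\right) + \frac{4}{R} = \frac{1}{4} + \frac{4}{R}$)
$x{\left(T \right)} = -20$ ($x{\left(T \right)} = 5 \left(-4\right) = -20$)
$o{\left(p,C \right)} = -80$ ($o{\left(p,C \right)} = 4 \left(-20\right) = -80$)
$o{\left(24,B{\left(6,-2 \right)} \right)} \left(-15\right) = \left(-80\right) \left(-15\right) = 1200$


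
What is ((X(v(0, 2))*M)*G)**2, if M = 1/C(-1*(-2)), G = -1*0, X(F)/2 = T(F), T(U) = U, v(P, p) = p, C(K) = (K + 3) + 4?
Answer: 0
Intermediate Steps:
C(K) = 7 + K (C(K) = (3 + K) + 4 = 7 + K)
X(F) = 2*F
G = 0
M = 1/9 (M = 1/(7 - 1*(-2)) = 1/(7 + 2) = 1/9 ≈ 0.11111)
((X(v(0, 2))*M)*G)**2 = (((2*2)*(1/9))*0)**2 = ((4*(1/9))*0)**2 = ((4/9)*0)**2 = 0**2 = 0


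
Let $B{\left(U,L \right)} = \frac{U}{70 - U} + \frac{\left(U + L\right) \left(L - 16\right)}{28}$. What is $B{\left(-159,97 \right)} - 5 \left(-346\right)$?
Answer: $\frac{4969135}{3206} \approx 1549.9$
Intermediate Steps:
$B{\left(U,L \right)} = \frac{U}{70 - U} + \frac{\left(-16 + L\right) \left(L + U\right)}{28}$ ($B{\left(U,L \right)} = \frac{U}{70 - U} + \left(L + U\right) \left(-16 + L\right) \frac{1}{28} = \frac{U}{70 - U} + \left(-16 + L\right) \left(L + U\right) \frac{1}{28} = \frac{U}{70 - U} + \frac{\left(-16 + L\right) \left(L + U\right)}{28}$)
$B{\left(-159,97 \right)} - 5 \left(-346\right) = \frac{- 70 \cdot 97^{2} - 16 \left(-159\right)^{2} + 1092 \left(-159\right) + 1120 \cdot 97 + 97 \left(-159\right)^{2} - 159 \cdot 97^{2} - 8342 \left(-159\right)}{28 \left(-70 - 159\right)} - 5 \left(-346\right) = \frac{\left(-70\right) 9409 - 404496 - 173628 + 108640 + 97 \cdot 25281 - 1496031 + 1326378}{28 \left(-229\right)} - -1730 = \frac{1}{28} \left(- \frac{1}{229}\right) \left(-658630 - 404496 - 173628 + 108640 + 2452257 - 1496031 + 1326378\right) + 1730 = \frac{1}{28} \left(- \frac{1}{229}\right) 1154490 + 1730 = - \frac{577245}{3206} + 1730 = \frac{4969135}{3206}$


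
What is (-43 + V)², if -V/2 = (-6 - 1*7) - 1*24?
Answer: 961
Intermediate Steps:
V = 74 (V = -2*((-6 - 1*7) - 1*24) = -2*((-6 - 7) - 24) = -2*(-13 - 24) = -2*(-37) = 74)
(-43 + V)² = (-43 + 74)² = 31² = 961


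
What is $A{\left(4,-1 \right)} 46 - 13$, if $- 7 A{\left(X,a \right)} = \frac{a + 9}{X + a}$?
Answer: $- \frac{641}{21} \approx -30.524$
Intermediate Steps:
$A{\left(X,a \right)} = - \frac{9 + a}{7 \left(X + a\right)}$ ($A{\left(X,a \right)} = - \frac{\left(a + 9\right) \frac{1}{X + a}}{7} = - \frac{\left(9 + a\right) \frac{1}{X + a}}{7} = - \frac{\frac{1}{X + a} \left(9 + a\right)}{7} = - \frac{9 + a}{7 \left(X + a\right)}$)
$A{\left(4,-1 \right)} 46 - 13 = \frac{-9 - -1}{7 \left(4 - 1\right)} 46 - 13 = \frac{-9 + 1}{7 \cdot 3} \cdot 46 - 13 = \frac{1}{7} \cdot \frac{1}{3} \left(-8\right) 46 - 13 = \left(- \frac{8}{21}\right) 46 - 13 = - \frac{368}{21} - 13 = - \frac{641}{21}$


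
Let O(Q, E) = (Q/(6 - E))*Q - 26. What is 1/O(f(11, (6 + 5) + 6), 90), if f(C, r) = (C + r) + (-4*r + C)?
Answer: -84/3025 ≈ -0.027769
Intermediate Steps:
f(C, r) = -3*r + 2*C (f(C, r) = (C + r) + (C - 4*r) = -3*r + 2*C)
O(Q, E) = -26 + Q²/(6 - E) (O(Q, E) = Q²/(6 - E) - 26 = -26 + Q²/(6 - E))
1/O(f(11, (6 + 5) + 6), 90) = 1/((156 - (-3*((6 + 5) + 6) + 2*11)² - 26*90)/(-6 + 90)) = 1/((156 - (-3*(11 + 6) + 22)² - 2340)/84) = 1/((156 - (-3*17 + 22)² - 2340)/84) = 1/((156 - (-51 + 22)² - 2340)/84) = 1/((156 - 1*(-29)² - 2340)/84) = 1/((156 - 1*841 - 2340)/84) = 1/((156 - 841 - 2340)/84) = 1/((1/84)*(-3025)) = 1/(-3025/84) = -84/3025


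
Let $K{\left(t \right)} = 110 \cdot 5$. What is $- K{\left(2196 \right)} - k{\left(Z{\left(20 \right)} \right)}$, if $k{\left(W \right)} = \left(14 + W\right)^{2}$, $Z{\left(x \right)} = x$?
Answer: $-1706$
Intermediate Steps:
$K{\left(t \right)} = 550$
$- K{\left(2196 \right)} - k{\left(Z{\left(20 \right)} \right)} = \left(-1\right) 550 - \left(14 + 20\right)^{2} = -550 - 34^{2} = -550 - 1156 = -1706$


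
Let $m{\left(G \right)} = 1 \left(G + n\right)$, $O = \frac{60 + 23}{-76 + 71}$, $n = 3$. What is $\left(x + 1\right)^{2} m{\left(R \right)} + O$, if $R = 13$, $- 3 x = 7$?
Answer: $\frac{533}{45} \approx 11.844$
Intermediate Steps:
$x = - \frac{7}{3}$ ($x = \left(- \frac{1}{3}\right) 7 = - \frac{7}{3} \approx -2.3333$)
$O = - \frac{83}{5}$ ($O = \frac{83}{-5} = 83 \left(- \frac{1}{5}\right) = - \frac{83}{5} \approx -16.6$)
$m{\left(G \right)} = 3 + G$ ($m{\left(G \right)} = 1 \left(G + 3\right) = 1 \left(3 + G\right) = 3 + G$)
$\left(x + 1\right)^{2} m{\left(R \right)} + O = \left(- \frac{7}{3} + 1\right)^{2} \left(3 + 13\right) - \frac{83}{5} = \left(- \frac{4}{3}\right)^{2} \cdot 16 - \frac{83}{5} = \frac{16}{9} \cdot 16 - \frac{83}{5} = \frac{256}{9} - \frac{83}{5} = \frac{533}{45}$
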